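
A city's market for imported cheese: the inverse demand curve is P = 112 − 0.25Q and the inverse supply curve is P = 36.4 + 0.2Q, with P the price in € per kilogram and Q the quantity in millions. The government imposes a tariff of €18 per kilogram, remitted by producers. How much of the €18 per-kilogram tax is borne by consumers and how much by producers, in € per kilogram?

Consumers bear €10 per kilogram; producers bear €8 per kilogram.

Rewrite in direct form: Qd = 448 − 4P and Qs = 5P − 182.
Without the tax, 448 − 4P = 5P − 182 gives 9P = 630, so P* = €70 and Q* = 168.
With the tax collected from producers, supply shifts: Qs = 5(P − 18) − 182.
New equilibrium: consumers pay €80, producers receive €62, Q = 128. (Wedge: Pb − Ps = 18.)
Burden on consumers: €10; on producers: €8. (They sum to €18.)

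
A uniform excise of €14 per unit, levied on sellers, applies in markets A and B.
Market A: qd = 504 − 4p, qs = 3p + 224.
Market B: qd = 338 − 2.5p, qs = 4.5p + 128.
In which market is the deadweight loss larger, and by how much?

Market A, by €10.5.

Market A: pre-tax p* = €40, q* = 344; post-tax q = 320; deadweight loss = €168.
Market B: pre-tax p* = €30, q* = 263; post-tax q = 240.5; deadweight loss = €157.5.
Difference: €168 vs €157.5 → market A is larger by €10.5.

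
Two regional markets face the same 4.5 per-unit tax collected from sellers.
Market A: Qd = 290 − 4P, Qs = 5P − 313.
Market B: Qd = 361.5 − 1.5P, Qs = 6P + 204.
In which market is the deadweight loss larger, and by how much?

Market A: pre-tax P* = 67, Q* = 22; post-tax Q = 12; deadweight loss = 22.5.
Market B: pre-tax P* = 21, Q* = 330; post-tax Q = 324.6; deadweight loss = 12.15.
Difference: 22.5 vs 12.15 → market A is larger by 10.35.

Market A, by 10.35.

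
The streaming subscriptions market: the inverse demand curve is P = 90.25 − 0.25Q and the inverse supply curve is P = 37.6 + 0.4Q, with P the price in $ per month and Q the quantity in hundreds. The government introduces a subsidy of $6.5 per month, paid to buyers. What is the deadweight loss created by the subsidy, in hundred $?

Deadweight loss = $32.5 hundred.

Rewrite in direct form: Qd = 361 − 4P and Qs = 2.5P − 94.
Without the subsidy, 361 − 4P = 2.5P − 94 gives 6.5P = 455, so P* = $70 and Q* = 81.
With a per-unit subsidy paid to buyers, each effectively pays P − 6.5, so demand becomes Qd = 361 − 4(P − 6.5).
Solving gives Q = 91 with buyers paying $67.5 and producers receiving $74 (the $6.5 wedge).
Quantity rises by |ΔQ| = |81 − 91| = 10.
DWL = ½ · t · |ΔQ| = ½ · 6.5 · 10 = $32.5.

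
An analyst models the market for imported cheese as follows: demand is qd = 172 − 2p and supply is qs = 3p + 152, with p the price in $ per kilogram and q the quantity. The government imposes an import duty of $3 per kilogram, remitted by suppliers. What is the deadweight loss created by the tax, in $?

Without the tax, 172 − 2p = 3p + 152 gives 5p = 20, so p* = $4 and q* = 164.
With the tax collected from suppliers, supply shifts: qs = 3(p − 3) + 152.
Solving gives q = 160.4 with consumers paying $5.8 and suppliers receiving $2.8 (the $3 wedge).
Quantity falls by |ΔQ| = |164 − 160.4| = 3.6.
DWL = ½ · t · |ΔQ| = ½ · 3 · 3.6 = $5.4.

Deadweight loss = $5.4.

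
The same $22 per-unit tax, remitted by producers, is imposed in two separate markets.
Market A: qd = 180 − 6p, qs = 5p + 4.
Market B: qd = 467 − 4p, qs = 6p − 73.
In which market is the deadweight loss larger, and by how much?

Market A: pre-tax p* = $16, q* = 84; post-tax q = 24; deadweight loss = $660.
Market B: pre-tax p* = $54, q* = 251; post-tax q = 198.2; deadweight loss = $580.8.
Difference: $660 vs $580.8 → market A is larger by $79.2.

Market A, by $79.2.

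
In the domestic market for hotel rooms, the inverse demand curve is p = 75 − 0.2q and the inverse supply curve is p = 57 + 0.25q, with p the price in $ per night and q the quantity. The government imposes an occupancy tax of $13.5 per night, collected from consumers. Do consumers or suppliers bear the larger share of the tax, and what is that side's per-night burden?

Inverting to q(p) form: qd = 375 − 5p; qs = 4p − 228.
Before the tax: set 375 − 5p = 4p − 228 → p* = $67, q* = 40.
With the tax collected from consumers, demand (in seller-price terms) shifts: qd = 375 − 5(p + 13.5).
New equilibrium: consumers pay $73, suppliers receive $59.5, q = 10. (Wedge: pb − ps = 13.5.)
Per-night burden: consumers $6, suppliers $7.5.
Suppliers take the larger share because supply is less price-elastic here (demand slope 5 vs supply slope 4).

Suppliers bear the larger share: $7.5 per night.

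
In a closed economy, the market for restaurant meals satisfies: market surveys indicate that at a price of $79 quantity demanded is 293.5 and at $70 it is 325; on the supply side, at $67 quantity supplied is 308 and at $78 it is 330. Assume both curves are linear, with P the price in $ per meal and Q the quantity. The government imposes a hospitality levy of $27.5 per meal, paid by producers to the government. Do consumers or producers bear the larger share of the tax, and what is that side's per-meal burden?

Demand slope: (325 − 293.5)/(70 − 79) = -3.5, so Qd = 570 − 3.5P.
Supply slope: (330 − 308)/(78 − 67) = 2, so Qs = 2P + 174.
Before the tax: set 570 − 3.5P = 2P + 174 → P* = $72, Q* = 318.
With the tax collected from producers, supply shifts: Qs = 2(P − 27.5) + 174.
New equilibrium: consumers pay $82, producers receive $54.5, Q = 283. (Wedge: Pb − Ps = 27.5.)
Per-meal burden: consumers $10, producers $17.5.
Producers take the larger share because supply is less price-elastic here (demand slope 3.5 vs supply slope 2).
The less price-elastic side of the market bears the larger share of a per-unit tax.

Producers bear the larger share: $17.5 per meal.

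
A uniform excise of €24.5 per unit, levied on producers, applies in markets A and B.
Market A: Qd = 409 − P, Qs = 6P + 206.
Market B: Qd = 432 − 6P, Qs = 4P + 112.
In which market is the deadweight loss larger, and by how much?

Market B, by €463.05.

Market A: pre-tax P* = €29, Q* = 380; post-tax Q = 359; deadweight loss = €257.25.
Market B: pre-tax P* = €32, Q* = 240; post-tax Q = 181.2; deadweight loss = €720.3.
Difference: €257.25 vs €720.3 → market B is larger by €463.05.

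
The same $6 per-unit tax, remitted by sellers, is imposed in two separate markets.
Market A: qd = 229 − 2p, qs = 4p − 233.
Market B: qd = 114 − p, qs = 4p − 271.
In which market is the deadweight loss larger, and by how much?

Market A: pre-tax p* = $77, q* = 75; post-tax q = 67; deadweight loss = $24.
Market B: pre-tax p* = $77, q* = 37; post-tax q = 32.2; deadweight loss = $14.4.
Difference: $24 vs $14.4 → market A is larger by $9.6.

Market A, by $9.6.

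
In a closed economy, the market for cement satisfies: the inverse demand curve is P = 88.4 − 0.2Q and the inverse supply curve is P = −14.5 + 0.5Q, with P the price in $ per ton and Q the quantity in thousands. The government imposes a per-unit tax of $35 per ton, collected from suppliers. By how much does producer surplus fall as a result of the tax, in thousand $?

Rewrite in direct form: Qd = 442 − 5P and Qs = 2P + 29.
Before the tax: set 442 − 5P = 2P + 29 → P* = $59, Q* = 147.
With the tax collected from suppliers, supply shifts: Qs = 2(P − 35) + 29.
New equilibrium: buyers pay $69, suppliers receive $34, Q = 97. (Wedge: Pb − Ps = 35.)
ΔPS is the trapezoid between Q = 97 and Q = 147 of height $25: ½ · (147 + 97) · 25 = $3050.

Producer surplus falls by $3050 thousand.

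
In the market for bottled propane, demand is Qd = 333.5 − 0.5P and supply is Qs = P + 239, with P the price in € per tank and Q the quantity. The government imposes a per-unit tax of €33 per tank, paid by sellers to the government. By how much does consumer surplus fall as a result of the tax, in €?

Consumer surplus falls by €6523.

Without the tax, 333.5 − 0.5P = P + 239 gives 1.5P = 94.5, so P* = €63 and Q* = 302.
With the tax collected from sellers, supply shifts: Qs = (P − 33) + 239.
Solving gives Q = 291 with buyers paying €85 and sellers receiving €52 (the €33 wedge).
ΔCS is the trapezoid between Q = 291 and Q = 302 of height €22: ½ · (302 + 291) · 22 = €6523.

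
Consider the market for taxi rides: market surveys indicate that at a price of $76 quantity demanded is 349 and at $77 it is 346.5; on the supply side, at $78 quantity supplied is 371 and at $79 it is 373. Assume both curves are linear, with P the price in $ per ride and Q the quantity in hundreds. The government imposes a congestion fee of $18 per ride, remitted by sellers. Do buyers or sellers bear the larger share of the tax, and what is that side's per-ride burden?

Demand slope: (346.5 − 349)/(77 − 76) = -2.5, so Qd = 539 − 2.5P.
Supply slope: (373 − 371)/(79 − 78) = 2, so Qs = 2P + 215.
Without the tax, 539 − 2.5P = 2P + 215 gives 4.5P = 324, so P* = $72 and Q* = 359.
With the tax collected from sellers, supply shifts: Qs = 2(P − 18) + 215.
Solving gives Q = 339 with buyers paying $80 and sellers receiving $62 (the $18 wedge).
Per-ride burden: buyers $8, sellers $10.
Sellers take the larger share because supply is less price-elastic here (demand slope 2.5 vs supply slope 2).

Sellers bear the larger share: $10 per ride.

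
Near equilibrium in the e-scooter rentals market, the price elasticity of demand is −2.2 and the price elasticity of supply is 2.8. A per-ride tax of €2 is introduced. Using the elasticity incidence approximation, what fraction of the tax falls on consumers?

Incidence ratio: consumers' share ≈ εs / (εs + |εd|) = 2.8 / (2.8 + 2.2) = 0.56.
Supply is the more elastic side, so consumers bear the larger share.

Consumers' share ≈ 0.56.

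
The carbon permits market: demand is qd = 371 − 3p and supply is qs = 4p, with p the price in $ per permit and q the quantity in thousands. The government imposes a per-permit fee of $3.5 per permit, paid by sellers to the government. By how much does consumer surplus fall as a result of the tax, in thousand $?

Before the tax: set 371 − 3p = 4p → p* = $53, q* = 212.
With the tax collected from sellers, supply shifts: qs = 4(p − 3.5).
Solving gives q = 206 with buyers paying $55 and sellers receiving $51.5 (the $3.5 wedge).
ΔCS is the trapezoid between Q = 206 and Q = 212 of height $2: ½ · (212 + 206) · 2 = $418.

Consumer surplus falls by $418 thousand.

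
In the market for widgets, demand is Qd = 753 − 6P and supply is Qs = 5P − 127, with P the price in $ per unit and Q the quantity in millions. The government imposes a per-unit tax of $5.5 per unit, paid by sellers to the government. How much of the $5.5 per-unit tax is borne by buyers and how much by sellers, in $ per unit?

Buyers bear $2.5 per unit; sellers bear $3 per unit.

Before the tax: set 753 − 6P = 5P − 127 → P* = $80, Q* = 273.
With the tax collected from sellers, supply shifts: Qs = 5(P − 5.5) − 127.
Solving gives Q = 258 with buyers paying $82.5 and sellers receiving $77 (the $5.5 wedge).
Burden on buyers: $2.5; on sellers: $3. (They sum to $5.5.)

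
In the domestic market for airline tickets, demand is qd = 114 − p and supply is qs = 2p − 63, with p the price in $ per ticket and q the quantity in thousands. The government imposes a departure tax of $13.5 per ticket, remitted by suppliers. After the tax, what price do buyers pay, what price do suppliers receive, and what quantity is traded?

Buyers pay $68; suppliers receive $54.5; quantity = 46.

Before the tax: set 114 − p = 2p − 63 → p* = $59, q* = 55.
With the tax collected from suppliers, supply shifts: qs = 2(p − 13.5) − 63.
New equilibrium: buyers pay $68, suppliers receive $54.5, q = 46. (Wedge: pb − ps = 13.5.)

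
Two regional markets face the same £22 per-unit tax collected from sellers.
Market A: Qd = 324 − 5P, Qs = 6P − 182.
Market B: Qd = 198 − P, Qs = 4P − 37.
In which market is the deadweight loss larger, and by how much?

Market A: pre-tax P* = £46, Q* = 94; post-tax Q = 34; deadweight loss = £660.
Market B: pre-tax P* = £47, Q* = 151; post-tax Q = 133.4; deadweight loss = £193.6.
Difference: £660 vs £193.6 → market A is larger by £466.4.

Market A, by £466.4.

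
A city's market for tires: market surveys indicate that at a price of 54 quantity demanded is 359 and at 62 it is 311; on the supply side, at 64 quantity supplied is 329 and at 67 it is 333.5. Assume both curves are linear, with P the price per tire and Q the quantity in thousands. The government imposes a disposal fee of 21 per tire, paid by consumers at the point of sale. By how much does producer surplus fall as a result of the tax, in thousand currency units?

Producer surplus falls by 5214.72 thousand.

Demand slope: (311 − 359)/(62 − 54) = -6, so Qd = 683 − 6P.
Supply slope: (333.5 − 329)/(67 − 64) = 1.5, so Qs = 1.5P + 233.
Before the tax: set 683 − 6P = 1.5P + 233 → P* = 60, Q* = 323.
With the tax collected from consumers, demand (in seller-price terms) shifts: Qd = 683 − 6(P + 21).
Solving gives Q = 297.8 with consumers paying 64.2 and producers receiving 43.2 (the 21 wedge).
ΔPS is the trapezoid between Q = 297.8 and Q = 323 of height 16.8: ½ · (323 + 297.8) · 16.8 = 5214.72.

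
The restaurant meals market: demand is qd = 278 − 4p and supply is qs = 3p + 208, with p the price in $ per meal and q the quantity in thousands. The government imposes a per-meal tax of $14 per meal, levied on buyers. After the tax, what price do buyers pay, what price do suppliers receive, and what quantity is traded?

Without the tax, 278 − 4p = 3p + 208 gives 7p = 70, so p* = $10 and q* = 238.
With the tax collected from buyers, demand (in seller-price terms) shifts: qd = 278 − 4(p + 14).
Solving gives q = 214 with buyers paying $16 and suppliers receiving $2 (the $14 wedge).
The less price-elastic side of the market bears the larger share of a per-unit tax.

Buyers pay $16; suppliers receive $2; quantity = 214.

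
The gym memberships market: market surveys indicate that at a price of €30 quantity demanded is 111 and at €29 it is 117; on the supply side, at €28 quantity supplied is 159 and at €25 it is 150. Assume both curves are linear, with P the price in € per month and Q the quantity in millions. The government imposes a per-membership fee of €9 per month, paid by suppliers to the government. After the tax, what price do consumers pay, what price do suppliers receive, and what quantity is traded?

Consumers pay €27; suppliers receive €18; quantity = 129.

Demand slope: (117 − 111)/(29 − 30) = -6, so Qd = 291 − 6P.
Supply slope: (150 − 159)/(25 − 28) = 3, so Qs = 3P + 75.
Before the tax: set 291 − 6P = 3P + 75 → P* = €24, Q* = 147.
With the tax collected from suppliers, supply shifts: Qs = 3(P − 9) + 75.
Solving gives Q = 129 with consumers paying €27 and suppliers receiving €18 (the €9 wedge).
The less price-elastic side of the market bears the larger share of a per-unit tax.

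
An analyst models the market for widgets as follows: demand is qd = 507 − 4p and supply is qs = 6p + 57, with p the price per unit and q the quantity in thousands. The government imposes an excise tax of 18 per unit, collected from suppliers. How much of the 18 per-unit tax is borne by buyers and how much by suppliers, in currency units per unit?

Buyers bear 10.8 per unit; suppliers bear 7.2 per unit.

Without the tax, 507 − 4p = 6p + 57 gives 10p = 450, so p* = 45 and q* = 327.
With the tax collected from suppliers, supply shifts: qs = 6(p − 18) + 57.
Solving gives q = 283.8 with buyers paying 55.8 and suppliers receiving 37.8 (the 18 wedge).
Burden on buyers: 10.8; on suppliers: 7.2. (They sum to 18.)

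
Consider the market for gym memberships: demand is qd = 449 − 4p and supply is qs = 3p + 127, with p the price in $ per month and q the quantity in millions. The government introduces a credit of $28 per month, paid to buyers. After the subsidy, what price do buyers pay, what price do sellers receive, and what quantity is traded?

Before the subsidy: set 449 − 4p = 3p + 127 → p* = $46, q* = 265.
With a per-unit subsidy paid to buyers, each effectively pays p − 28, so demand becomes qd = 449 − 4(p − 28).
Solving gives q = 313 with buyers paying $34 and sellers receiving $62 (the $28 wedge).

Buyers pay $34; sellers receive $62; quantity = 313.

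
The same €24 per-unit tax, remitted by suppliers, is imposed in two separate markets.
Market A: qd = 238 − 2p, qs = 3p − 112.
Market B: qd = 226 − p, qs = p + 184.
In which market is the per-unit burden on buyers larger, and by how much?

Market A: pre-tax p* = €70, q* = 98; post-tax q = 69.2; per-unit burden on buyers = €14.4.
Market B: pre-tax p* = €21, q* = 205; post-tax q = 193; per-unit burden on buyers = €12.
Difference: €14.4 vs €12 → market A is larger by €2.4.

Market A, by €2.4.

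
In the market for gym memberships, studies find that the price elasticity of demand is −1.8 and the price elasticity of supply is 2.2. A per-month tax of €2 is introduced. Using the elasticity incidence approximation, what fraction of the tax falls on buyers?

Buyers' share ≈ 0.55.

Incidence ratio: buyers' share ≈ εs / (εs + |εd|) = 2.2 / (2.2 + 1.8) = 0.55.
Supply is the more elastic side, so buyers bear the larger share.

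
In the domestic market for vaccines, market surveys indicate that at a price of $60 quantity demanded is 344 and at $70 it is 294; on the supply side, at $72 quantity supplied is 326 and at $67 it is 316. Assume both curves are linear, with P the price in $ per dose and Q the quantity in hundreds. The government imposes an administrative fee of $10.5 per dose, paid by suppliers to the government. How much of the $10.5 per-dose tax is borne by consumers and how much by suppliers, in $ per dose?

Demand slope: (294 − 344)/(70 − 60) = -5, so Qd = 644 − 5P.
Supply slope: (316 − 326)/(67 − 72) = 2, so Qs = 2P + 182.
Without the tax, 644 − 5P = 2P + 182 gives 7P = 462, so P* = $66 and Q* = 314.
With the tax collected from suppliers, supply shifts: Qs = 2(P − 10.5) + 182.
New equilibrium: consumers pay $69, suppliers receive $58.5, Q = 299. (Wedge: Pb − Ps = 10.5.)
Burden on consumers: $3; on suppliers: $7.5. (They sum to $10.5.)

Consumers bear $3 per dose; suppliers bear $7.5 per dose.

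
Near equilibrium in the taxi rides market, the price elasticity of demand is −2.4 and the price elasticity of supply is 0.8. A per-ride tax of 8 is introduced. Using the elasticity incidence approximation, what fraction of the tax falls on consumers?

Incidence ratio: consumers' share ≈ εs / (εs + |εd|) = 0.8 / (0.8 + 2.4) = 0.25.
Supply is the less elastic side, so consumers bear the smaller share.

Consumers' share ≈ 0.25.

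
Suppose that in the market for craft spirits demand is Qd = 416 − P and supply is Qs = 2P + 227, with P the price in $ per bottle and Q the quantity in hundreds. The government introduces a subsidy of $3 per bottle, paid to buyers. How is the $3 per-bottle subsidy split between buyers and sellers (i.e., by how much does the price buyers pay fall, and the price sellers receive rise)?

Without the subsidy, 416 − P = 2P + 227 gives 3P = 189, so P* = $63 and Q* = 353.
With a per-unit subsidy paid to buyers, each effectively pays P − 3, so demand becomes Qd = 416 − (P − 3).
New equilibrium: buyers pay $61, sellers receive $64, Q = 355. (Wedge: Pb − Ps = −3.)
Gain to buyers: $2; to sellers: $1. (They sum to $3.)

Buyers gain $2 per bottle; sellers gain $1 per bottle.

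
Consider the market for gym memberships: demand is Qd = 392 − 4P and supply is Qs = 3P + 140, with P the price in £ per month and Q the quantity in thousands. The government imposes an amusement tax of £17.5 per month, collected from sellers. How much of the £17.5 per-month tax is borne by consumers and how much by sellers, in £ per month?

Consumers bear £7.5 per month; sellers bear £10 per month.

Before the tax: set 392 − 4P = 3P + 140 → P* = £36, Q* = 248.
With the tax collected from sellers, supply shifts: Qs = 3(P − 17.5) + 140.
New equilibrium: consumers pay £43.5, sellers receive £26, Q = 218. (Wedge: Pb − Ps = 17.5.)
Burden on consumers: £7.5; on sellers: £10. (They sum to £17.5.)
The less price-elastic side of the market bears the larger share of a per-unit tax.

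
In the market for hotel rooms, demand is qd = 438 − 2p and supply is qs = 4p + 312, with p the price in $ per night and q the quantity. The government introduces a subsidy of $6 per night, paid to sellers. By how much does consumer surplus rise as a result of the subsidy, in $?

Before the subsidy: set 438 − 2p = 4p + 312 → p* = $21, q* = 396.
With a per-unit subsidy paid to sellers, each receives p + 6 per unit sold, so supply becomes qs = 4(p + 6) + 312.
Solving gives q = 404 with buyers paying $17 and sellers receiving $23 (the $6 wedge).
ΔCS is the trapezoid between Q = 404 and Q = 396 of height $4: ½ · (396 + 404) · 4 = $1600.

Consumer surplus rises by $1600.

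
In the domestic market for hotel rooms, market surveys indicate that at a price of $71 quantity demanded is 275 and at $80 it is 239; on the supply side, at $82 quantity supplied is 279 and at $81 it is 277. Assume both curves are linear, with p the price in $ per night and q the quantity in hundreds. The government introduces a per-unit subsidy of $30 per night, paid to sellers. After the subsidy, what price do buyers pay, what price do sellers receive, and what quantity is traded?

Buyers pay $64; sellers receive $94; quantity = 303.

Demand slope: (239 − 275)/(80 − 71) = -4, so qd = 559 − 4p.
Supply slope: (277 − 279)/(81 − 82) = 2, so qs = 2p + 115.
Without the subsidy, 559 − 4p = 2p + 115 gives 6p = 444, so p* = $74 and q* = 263.
With a per-unit subsidy paid to sellers, each receives p + 30 per unit sold, so supply becomes qs = 2(p + 30) + 115.
Solving gives q = 303 with buyers paying $64 and sellers receiving $94 (the $30 wedge).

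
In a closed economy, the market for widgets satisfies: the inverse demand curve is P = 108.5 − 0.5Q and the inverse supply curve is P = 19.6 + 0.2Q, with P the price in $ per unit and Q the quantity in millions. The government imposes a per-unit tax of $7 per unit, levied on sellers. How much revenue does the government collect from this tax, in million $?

Rewrite in direct form: Qd = 217 − 2P and Qs = 5P − 98.
Without the tax, 217 − 2P = 5P − 98 gives 7P = 315, so P* = $45 and Q* = 127.
With the tax collected from sellers, supply shifts: Qs = 5(P − 7) − 98.
New equilibrium: buyers pay $50, sellers receive $43, Q = 117. (Wedge: Pb − Ps = 7.)
Revenue = t · Q = 7 · 117 = $819.

Tax revenue = $819 million.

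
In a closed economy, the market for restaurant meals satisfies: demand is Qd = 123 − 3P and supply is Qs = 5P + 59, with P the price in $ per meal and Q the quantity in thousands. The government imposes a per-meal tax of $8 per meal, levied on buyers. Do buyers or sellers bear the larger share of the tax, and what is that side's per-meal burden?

Before the tax: set 123 − 3P = 5P + 59 → P* = $8, Q* = 99.
With the tax collected from buyers, demand (in seller-price terms) shifts: Qd = 123 − 3(P + 8).
Solving gives Q = 84 with buyers paying $13 and sellers receiving $5 (the $8 wedge).
Per-meal burden: buyers $5, sellers $3.
Buyers take the larger share because demand is less price-elastic here (demand slope 3 vs supply slope 5).

Buyers bear the larger share: $5 per meal.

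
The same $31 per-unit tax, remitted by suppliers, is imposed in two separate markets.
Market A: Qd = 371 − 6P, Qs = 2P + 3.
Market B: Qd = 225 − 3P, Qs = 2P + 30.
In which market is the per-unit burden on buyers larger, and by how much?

Market A: pre-tax P* = $46, Q* = 95; post-tax Q = 48.5; per-unit burden on buyers = $7.75.
Market B: pre-tax P* = $39, Q* = 108; post-tax Q = 70.8; per-unit burden on buyers = $12.4.
Difference: $7.75 vs $12.4 → market B is larger by $4.65.

Market B, by $4.65.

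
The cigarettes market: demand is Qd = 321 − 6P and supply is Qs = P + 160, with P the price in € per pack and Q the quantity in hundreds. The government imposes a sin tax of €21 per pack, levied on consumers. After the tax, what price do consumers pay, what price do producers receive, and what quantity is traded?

Before the tax: set 321 − 6P = P + 160 → P* = €23, Q* = 183.
With the tax collected from consumers, demand (in seller-price terms) shifts: Qd = 321 − 6(P + 21).
New equilibrium: consumers pay €26, producers receive €5, Q = 165. (Wedge: Pb − Ps = 21.)

Consumers pay €26; producers receive €5; quantity = 165.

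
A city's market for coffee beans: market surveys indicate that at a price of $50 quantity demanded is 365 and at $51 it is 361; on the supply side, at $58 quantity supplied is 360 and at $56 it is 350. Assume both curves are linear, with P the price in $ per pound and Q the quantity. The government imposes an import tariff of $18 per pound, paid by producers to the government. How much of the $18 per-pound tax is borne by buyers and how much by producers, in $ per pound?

Demand slope: (361 − 365)/(51 − 50) = -4, so Qd = 565 − 4P.
Supply slope: (350 − 360)/(56 − 58) = 5, so Qs = 5P + 70.
Without the tax, 565 − 4P = 5P + 70 gives 9P = 495, so P* = $55 and Q* = 345.
With the tax collected from producers, supply shifts: Qs = 5(P − 18) + 70.
New equilibrium: buyers pay $65, producers receive $47, Q = 305. (Wedge: Pb − Ps = 18.)
Burden on buyers: $10; on producers: $8. (They sum to $18.)
The less price-elastic side of the market bears the larger share of a per-unit tax.

Buyers bear $10 per pound; producers bear $8 per pound.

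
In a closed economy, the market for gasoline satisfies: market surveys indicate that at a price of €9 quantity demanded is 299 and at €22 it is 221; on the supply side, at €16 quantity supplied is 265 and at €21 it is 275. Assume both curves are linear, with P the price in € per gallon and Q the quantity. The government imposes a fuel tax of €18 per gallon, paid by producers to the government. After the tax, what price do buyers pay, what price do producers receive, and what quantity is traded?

Buyers pay €19.5; producers receive €1.5; quantity = 236.

Demand slope: (221 − 299)/(22 − 9) = -6, so Qd = 353 − 6P.
Supply slope: (275 − 265)/(21 − 16) = 2, so Qs = 2P + 233.
Before the tax: set 353 − 6P = 2P + 233 → P* = €15, Q* = 263.
With the tax collected from producers, supply shifts: Qs = 2(P − 18) + 233.
New equilibrium: buyers pay €19.5, producers receive €1.5, Q = 236. (Wedge: Pb − Ps = 18.)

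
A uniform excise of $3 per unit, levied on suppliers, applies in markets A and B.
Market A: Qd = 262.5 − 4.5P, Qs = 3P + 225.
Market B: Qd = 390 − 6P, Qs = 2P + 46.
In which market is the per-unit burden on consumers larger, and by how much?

Market A: pre-tax P* = $5, Q* = 240; post-tax Q = 234.6; per-unit burden on consumers = $1.2.
Market B: pre-tax P* = $43, Q* = 132; post-tax Q = 127.5; per-unit burden on consumers = $0.75.
Difference: $1.2 vs $0.75 → market A is larger by $0.45.

Market A, by $0.45.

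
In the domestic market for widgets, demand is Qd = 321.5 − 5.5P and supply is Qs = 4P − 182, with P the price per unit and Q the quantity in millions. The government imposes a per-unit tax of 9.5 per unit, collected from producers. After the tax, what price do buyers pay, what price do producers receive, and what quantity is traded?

Without the tax, 321.5 − 5.5P = 4P − 182 gives 9.5P = 503.5, so P* = 53 and Q* = 30.
With the tax collected from producers, supply shifts: Qs = 4(P − 9.5) − 182.
Solving gives Q = 8 with buyers paying 57 and producers receiving 47.5 (the 9.5 wedge).

Buyers pay 57; producers receive 47.5; quantity = 8.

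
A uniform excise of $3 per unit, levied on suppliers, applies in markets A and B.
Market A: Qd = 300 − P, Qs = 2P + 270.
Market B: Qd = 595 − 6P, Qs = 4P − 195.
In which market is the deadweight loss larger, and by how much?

Market A: pre-tax P* = $10, Q* = 290; post-tax Q = 288; deadweight loss = $3.
Market B: pre-tax P* = $79, Q* = 121; post-tax Q = 113.8; deadweight loss = $10.8.
Difference: $3 vs $10.8 → market B is larger by $7.8.

Market B, by $7.8.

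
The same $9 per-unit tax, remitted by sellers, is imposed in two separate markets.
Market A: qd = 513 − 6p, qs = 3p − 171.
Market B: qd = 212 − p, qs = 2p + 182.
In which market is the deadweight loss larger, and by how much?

Market A: pre-tax p* = $76, q* = 57; post-tax q = 39; deadweight loss = $81.
Market B: pre-tax p* = $10, q* = 202; post-tax q = 196; deadweight loss = $27.
Difference: $81 vs $27 → market A is larger by $54.

Market A, by $54.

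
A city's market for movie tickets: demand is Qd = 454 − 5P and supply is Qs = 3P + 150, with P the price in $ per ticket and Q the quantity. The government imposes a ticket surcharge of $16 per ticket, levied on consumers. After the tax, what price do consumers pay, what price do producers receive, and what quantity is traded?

Without the tax, 454 − 5P = 3P + 150 gives 8P = 304, so P* = $38 and Q* = 264.
With the tax collected from consumers, demand (in seller-price terms) shifts: Qd = 454 − 5(P + 16).
New equilibrium: consumers pay $44, producers receive $28, Q = 234. (Wedge: Pb − Ps = 16.)
The less price-elastic side of the market bears the larger share of a per-unit tax.

Consumers pay $44; producers receive $28; quantity = 234.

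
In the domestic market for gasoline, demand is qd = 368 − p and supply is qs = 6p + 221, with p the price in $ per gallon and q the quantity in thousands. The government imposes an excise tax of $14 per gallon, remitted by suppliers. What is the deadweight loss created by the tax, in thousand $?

Without the tax, 368 − p = 6p + 221 gives 7p = 147, so p* = $21 and q* = 347.
With the tax collected from suppliers, supply shifts: qs = 6(p − 14) + 221.
New equilibrium: buyers pay $33, suppliers receive $19, q = 335. (Wedge: pb − ps = 14.)
Quantity falls by |ΔQ| = |347 − 335| = 12.
DWL = ½ · t · |ΔQ| = ½ · 14 · 12 = $84.

Deadweight loss = $84 thousand.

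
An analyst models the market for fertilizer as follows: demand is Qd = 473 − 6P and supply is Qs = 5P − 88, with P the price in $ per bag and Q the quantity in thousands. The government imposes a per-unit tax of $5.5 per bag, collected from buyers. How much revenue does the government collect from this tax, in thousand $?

Before the tax: set 473 − 6P = 5P − 88 → P* = $51, Q* = 167.
With the tax collected from buyers, demand (in seller-price terms) shifts: Qd = 473 − 6(P + 5.5).
New equilibrium: buyers pay $53.5, producers receive $48, Q = 152. (Wedge: Pb − Ps = 5.5.)
Revenue = t · Q = 5.5 · 152 = $836.

Tax revenue = $836 thousand.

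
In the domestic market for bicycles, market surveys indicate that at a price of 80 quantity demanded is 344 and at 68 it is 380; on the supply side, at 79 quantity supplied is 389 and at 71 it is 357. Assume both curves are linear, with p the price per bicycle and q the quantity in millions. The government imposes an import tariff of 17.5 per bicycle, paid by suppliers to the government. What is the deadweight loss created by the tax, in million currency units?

Demand slope: (380 − 344)/(68 − 80) = -3, so qd = 584 − 3p.
Supply slope: (357 − 389)/(71 − 79) = 4, so qs = 4p + 73.
Before the tax: set 584 − 3p = 4p + 73 → p* = 73, q* = 365.
With the tax collected from suppliers, supply shifts: qs = 4(p − 17.5) + 73.
Solving gives q = 335 with buyers paying 83 and suppliers receiving 65.5 (the 17.5 wedge).
Quantity falls by |ΔQ| = |365 − 335| = 30.
DWL = ½ · t · |ΔQ| = ½ · 17.5 · 30 = 262.5.

Deadweight loss = 262.5 million.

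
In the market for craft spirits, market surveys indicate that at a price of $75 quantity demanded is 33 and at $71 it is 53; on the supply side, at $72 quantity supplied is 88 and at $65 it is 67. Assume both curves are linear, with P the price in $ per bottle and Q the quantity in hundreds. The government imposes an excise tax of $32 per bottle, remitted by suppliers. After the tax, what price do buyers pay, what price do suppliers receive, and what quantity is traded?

Buyers pay $79; suppliers receive $47; quantity = 13.

Demand slope: (53 − 33)/(71 − 75) = -5, so Qd = 408 − 5P.
Supply slope: (67 − 88)/(65 − 72) = 3, so Qs = 3P − 128.
Before the tax: set 408 − 5P = 3P − 128 → P* = $67, Q* = 73.
With the tax collected from suppliers, supply shifts: Qs = 3(P − 32) − 128.
New equilibrium: buyers pay $79, suppliers receive $47, Q = 13. (Wedge: Pb − Ps = 32.)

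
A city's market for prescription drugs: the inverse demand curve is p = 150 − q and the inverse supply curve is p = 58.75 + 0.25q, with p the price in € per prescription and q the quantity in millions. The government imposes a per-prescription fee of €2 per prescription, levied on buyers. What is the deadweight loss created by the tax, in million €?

Rewrite in direct form: qd = 150 − p and qs = 4p − 235.
Without the tax, 150 − p = 4p − 235 gives 5p = 385, so p* = €77 and q* = 73.
With the tax collected from buyers, demand (in seller-price terms) shifts: qd = 150 − (p + 2).
Solving gives q = 71.4 with buyers paying €78.6 and producers receiving €76.6 (the €2 wedge).
Quantity falls by |ΔQ| = |73 − 71.4| = 1.6.
DWL = ½ · t · |ΔQ| = ½ · 2 · 1.6 = €1.6.

Deadweight loss = €1.6 million.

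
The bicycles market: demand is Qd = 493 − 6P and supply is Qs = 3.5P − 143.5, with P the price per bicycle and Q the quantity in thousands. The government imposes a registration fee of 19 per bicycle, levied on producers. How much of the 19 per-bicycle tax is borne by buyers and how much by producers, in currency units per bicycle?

Without the tax, 493 − 6P = 3.5P − 143.5 gives 9.5P = 636.5, so P* = 67 and Q* = 91.
With the tax collected from producers, supply shifts: Qs = 3.5(P − 19) − 143.5.
Solving gives Q = 49 with buyers paying 74 and producers receiving 55 (the 19 wedge).
Burden on buyers: 7; on producers: 12. (They sum to 19.)

Buyers bear 7 per bicycle; producers bear 12 per bicycle.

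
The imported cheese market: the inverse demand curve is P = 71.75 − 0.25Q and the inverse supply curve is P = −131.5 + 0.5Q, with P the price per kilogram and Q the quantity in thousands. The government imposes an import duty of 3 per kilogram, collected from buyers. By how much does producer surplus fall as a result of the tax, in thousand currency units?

Producer surplus falls by 538 thousand.

Rewrite in direct form: Qd = 287 − 4P and Qs = 2P + 263.
Without the tax, 287 − 4P = 2P + 263 gives 6P = 24, so P* = 4 and Q* = 271.
With the tax collected from buyers, demand (in seller-price terms) shifts: Qd = 287 − 4(P + 3).
Solving gives Q = 267 with buyers paying 5 and sellers receiving 2 (the 3 wedge).
ΔPS is the trapezoid between Q = 267 and Q = 271 of height 2: ½ · (271 + 267) · 2 = 538.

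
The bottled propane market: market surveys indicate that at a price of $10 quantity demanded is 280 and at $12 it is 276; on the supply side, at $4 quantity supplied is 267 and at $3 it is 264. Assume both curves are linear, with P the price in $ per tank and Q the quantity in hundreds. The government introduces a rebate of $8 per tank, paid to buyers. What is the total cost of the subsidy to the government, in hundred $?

Demand slope: (276 − 280)/(12 − 10) = -2, so Qd = 300 − 2P.
Supply slope: (264 − 267)/(3 − 4) = 3, so Qs = 3P + 255.
Without the subsidy, 300 − 2P = 3P + 255 gives 5P = 45, so P* = $9 and Q* = 282.
With a per-unit subsidy paid to buyers, each effectively pays P − 8, so demand becomes Qd = 300 − 2(P − 8).
New equilibrium: buyers pay $4.2, suppliers receive $12.2, Q = 291.6. (Wedge: Pb − Ps = −8.)
Outlay = t · Q = 8 · 291.6 = $2332.8.

Government outlay = $2332.8 hundred.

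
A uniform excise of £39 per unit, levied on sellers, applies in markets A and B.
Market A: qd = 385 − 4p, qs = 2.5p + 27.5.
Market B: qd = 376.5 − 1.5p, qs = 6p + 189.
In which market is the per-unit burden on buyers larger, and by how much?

Market B, by £16.2.

Market A: pre-tax p* = £55, q* = 165; post-tax q = 105; per-unit burden on buyers = £15.
Market B: pre-tax p* = £25, q* = 339; post-tax q = 292.2; per-unit burden on buyers = £31.2.
Difference: £15 vs £31.2 → market B is larger by £16.2.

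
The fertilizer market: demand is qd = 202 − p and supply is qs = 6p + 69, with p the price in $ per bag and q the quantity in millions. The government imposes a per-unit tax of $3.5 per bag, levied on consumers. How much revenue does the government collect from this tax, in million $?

Without the tax, 202 − p = 6p + 69 gives 7p = 133, so p* = $19 and q* = 183.
With the tax collected from consumers, demand (in seller-price terms) shifts: qd = 202 − (p + 3.5).
Solving gives q = 180 with consumers paying $22 and suppliers receiving $18.5 (the $3.5 wedge).
Revenue = t · Q = 3.5 · 180 = $630.

Tax revenue = $630 million.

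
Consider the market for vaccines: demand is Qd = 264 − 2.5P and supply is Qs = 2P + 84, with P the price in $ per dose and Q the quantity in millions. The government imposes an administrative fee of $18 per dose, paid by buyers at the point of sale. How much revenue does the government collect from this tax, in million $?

Without the tax, 264 − 2.5P = 2P + 84 gives 4.5P = 180, so P* = $40 and Q* = 164.
With the tax collected from buyers, demand (in seller-price terms) shifts: Qd = 264 − 2.5(P + 18).
Solving gives Q = 144 with buyers paying $48 and sellers receiving $30 (the $18 wedge).
Revenue = t · Q = 18 · 144 = $2592.

Tax revenue = $2592 million.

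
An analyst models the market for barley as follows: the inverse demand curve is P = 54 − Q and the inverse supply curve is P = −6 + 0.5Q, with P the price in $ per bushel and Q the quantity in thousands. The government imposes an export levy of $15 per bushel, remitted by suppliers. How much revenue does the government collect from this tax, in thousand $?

Rewrite in direct form: Qd = 54 − P and Qs = 2P + 12.
Before the tax: set 54 − P = 2P + 12 → P* = $14, Q* = 40.
With the tax collected from suppliers, supply shifts: Qs = 2(P − 15) + 12.
Solving gives Q = 30 with buyers paying $24 and suppliers receiving $9 (the $15 wedge).
Revenue = t · Q = 15 · 30 = $450.

Tax revenue = $450 thousand.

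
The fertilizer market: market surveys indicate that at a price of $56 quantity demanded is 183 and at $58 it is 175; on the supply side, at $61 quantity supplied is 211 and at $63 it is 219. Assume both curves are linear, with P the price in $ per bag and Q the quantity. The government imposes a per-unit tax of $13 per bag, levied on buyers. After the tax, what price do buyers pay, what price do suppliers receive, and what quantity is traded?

Buyers pay $61.5; suppliers receive $48.5; quantity = 161.

Demand slope: (175 − 183)/(58 − 56) = -4, so Qd = 407 − 4P.
Supply slope: (219 − 211)/(63 − 61) = 4, so Qs = 4P − 33.
Without the tax, 407 − 4P = 4P − 33 gives 8P = 440, so P* = $55 and Q* = 187.
With the tax collected from buyers, demand (in seller-price terms) shifts: Qd = 407 − 4(P + 13).
Solving gives Q = 161 with buyers paying $61.5 and suppliers receiving $48.5 (the $13 wedge).
The less price-elastic side of the market bears the larger share of a per-unit tax.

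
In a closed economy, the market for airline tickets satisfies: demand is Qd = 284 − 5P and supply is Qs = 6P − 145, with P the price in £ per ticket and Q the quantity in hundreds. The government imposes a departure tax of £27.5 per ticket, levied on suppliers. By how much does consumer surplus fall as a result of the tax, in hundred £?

Without the tax, 284 − 5P = 6P − 145 gives 11P = 429, so P* = £39 and Q* = 89.
With the tax collected from suppliers, supply shifts: Qs = 6(P − 27.5) − 145.
Solving gives Q = 14 with consumers paying £54 and suppliers receiving £26.5 (the £27.5 wedge).
ΔCS is the trapezoid between Q = 14 and Q = 89 of height £15: ½ · (89 + 14) · 15 = £772.5.

Consumer surplus falls by £772.5 hundred.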